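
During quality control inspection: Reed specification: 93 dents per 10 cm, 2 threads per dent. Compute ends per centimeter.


Formula: EPC = (dents per 10 cm * ends per dent) / 10
Step 1: Total ends per 10 cm = 93 * 2 = 186
Step 2: EPC = 186 / 10 = 18.6 ends/cm

18.6 ends/cm


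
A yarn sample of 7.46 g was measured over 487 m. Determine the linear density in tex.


Formula: Tex = (mass_g / length_m) * 1000
Substituting: Tex = (7.46 / 487) * 1000
Intermediate: 7.46 / 487 = 0.01531828 g/m
Tex = 0.01531828 * 1000 = 15.32 tex

15.32 tex


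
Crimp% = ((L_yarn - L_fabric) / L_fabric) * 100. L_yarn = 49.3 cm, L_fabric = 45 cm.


Formula: Crimp% = ((L_yarn - L_fabric) / L_fabric) * 100
Step 1: Extension = 49.3 - 45 = 4.3 cm
Step 2: Crimp% = (4.3 / 45) * 100
Step 3: Crimp% = 0.095556 * 100 = 9.5556% ≈ 9.6%

9.6%


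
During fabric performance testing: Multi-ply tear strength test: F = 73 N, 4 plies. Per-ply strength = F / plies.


Formula: Per-ply strength = Total force / Number of plies
Per-ply = 73 N / 4
Per-ply = 18.25 N

18.25 N


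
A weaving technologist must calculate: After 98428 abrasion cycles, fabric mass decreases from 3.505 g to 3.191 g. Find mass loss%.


Formula: Mass loss% = ((m_before - m_after) / m_before) * 100
Step 1: Mass loss = 3.505 - 3.191 = 0.314 g
Step 2: Ratio = 0.314 / 3.505 = 0.0895863
Step 3: Mass loss% = 0.0895863 * 100 = 8.95863% ≈ 8.96%

8.96%


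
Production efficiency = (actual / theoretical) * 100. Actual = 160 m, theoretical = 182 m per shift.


Formula: Efficiency% = (Actual output / Theoretical output) * 100
Efficiency% = (160 / 182) * 100
Efficiency% = 0.879121 * 100 = 87.9121% ≈ 87.9%

87.9%


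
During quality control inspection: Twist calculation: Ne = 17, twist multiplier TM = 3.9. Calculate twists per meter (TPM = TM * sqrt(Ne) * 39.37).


Formula: TPM = TM * sqrt(Ne) * 39.37
Step 1: sqrt(Ne) = sqrt(17) = 4.1231
Step 2: TM * sqrt(Ne) = 3.9 * 4.1231 = 16.0801
Step 3: TPM = 16.0801 * 39.37 = 633 twists/m

633 twists/m


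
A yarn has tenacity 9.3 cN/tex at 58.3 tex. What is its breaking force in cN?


Formula: Breaking force = Tenacity * Linear density
F = 9.3 cN/tex * 58.3 tex
F = 542.19 cN

542.19 cN


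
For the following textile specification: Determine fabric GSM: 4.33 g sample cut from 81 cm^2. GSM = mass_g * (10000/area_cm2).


Formula: GSM = mass_g / area_m2
Step 1: Convert area: 81 cm^2 = 81 / 10000 = 0.0081 m^2
Step 2: GSM = 4.33 g / 0.0081 m^2 = 534.6 g/m^2

534.6 g/m^2


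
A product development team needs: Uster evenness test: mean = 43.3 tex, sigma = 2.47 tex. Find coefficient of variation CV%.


Formula: CV% = (standard deviation / mean) * 100
Step 1: Ratio = 2.47 / 43.3 = 0.057044
Step 2: CV% = 0.057044 * 100 = 5.7044% ≈ 5.7%

5.7%


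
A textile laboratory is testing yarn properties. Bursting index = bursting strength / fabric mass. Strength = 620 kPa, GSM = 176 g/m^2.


Formula: Bursting Index = Bursting Strength / Fabric GSM
BI = 620 kPa / 176 g/m^2
BI = 3.523 kPa/(g/m^2)

3.523 kPa/(g/m^2)


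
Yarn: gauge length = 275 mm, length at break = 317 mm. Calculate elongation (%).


Formula: Elongation (%) = ((L_break - L0) / L0) * 100
Step 1: Extension = 317 - 275 = 42 mm
Step 2: Elongation = (42 / 275) * 100
Step 3: Elongation = 0.152727 * 100 = 15.2727% ≈ 15.3%

15.3%


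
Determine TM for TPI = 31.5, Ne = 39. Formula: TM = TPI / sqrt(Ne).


Formula: TM = TPI / sqrt(Ne)
Step 1: sqrt(Ne) = sqrt(39) = 6.245
Step 2: TM = 31.5 / 6.245 = 5.04

5.04 TM


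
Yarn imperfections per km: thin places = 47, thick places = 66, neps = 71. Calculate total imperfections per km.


Formula: Total = thin places + thick places + neps
Total = 47 + 66 + 71
Total = 184 imperfections/km

184 imperfections/km


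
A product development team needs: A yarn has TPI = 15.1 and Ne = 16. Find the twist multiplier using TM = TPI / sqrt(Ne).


Formula: TM = TPI / sqrt(Ne)
Step 1: sqrt(Ne) = sqrt(16) = 4
Step 2: TM = 15.1 / 4 = 3.78

3.78 TM


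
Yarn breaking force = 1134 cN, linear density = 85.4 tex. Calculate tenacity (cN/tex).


Formula: Tenacity = Breaking force / Linear density
Tenacity = 1134 cN / 85.4 tex
Tenacity = 13.28 cN/tex

13.28 cN/tex


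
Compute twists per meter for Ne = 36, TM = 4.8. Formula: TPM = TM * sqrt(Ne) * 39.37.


Formula: TPM = TM * sqrt(Ne) * 39.37
Step 1: sqrt(Ne) = sqrt(36) = 6
Step 2: TM * sqrt(Ne) = 4.8 * 6 = 28.8
Step 3: TPM = 28.8 * 39.37 = 1134 twists/m

1134 twists/m


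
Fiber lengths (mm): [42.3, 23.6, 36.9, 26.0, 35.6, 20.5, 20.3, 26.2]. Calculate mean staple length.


Formula: Mean = sum of lengths / count
Sum = 42.3 + 23.6 + 36.9 + 26.0 + 35.6 + 20.5 + 20.3 + 26.2
Sum = 231.4 mm
Mean = 231.4 / 8 = 28.93 mm

28.93 mm


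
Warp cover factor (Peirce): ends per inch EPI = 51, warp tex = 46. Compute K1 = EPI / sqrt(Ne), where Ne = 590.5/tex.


Formula: K1 = EPI / sqrt(Ne), with Ne = 590.5 / tex_warp
Step 1: Ne = 590.5 / 46 = 12.837
Step 2: sqrt(Ne) = sqrt(12.837) = 3.5829
Step 3: K1 = 51 / 3.5829 = 14.2

14.2


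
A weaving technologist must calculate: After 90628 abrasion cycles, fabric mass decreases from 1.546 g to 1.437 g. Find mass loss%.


Formula: Mass loss% = ((m_before - m_after) / m_before) * 100
Step 1: Mass loss = 1.546 - 1.437 = 0.109 g
Step 2: Ratio = 0.109 / 1.546 = 0.0705045
Step 3: Mass loss% = 0.0705045 * 100 = 7.05045% ≈ 7.05%

7.05%


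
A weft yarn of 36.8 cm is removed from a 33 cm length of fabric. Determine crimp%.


Formula: Crimp% = ((L_yarn - L_fabric) / L_fabric) * 100
Step 1: Extension = 36.8 - 33 = 3.8 cm
Step 2: Crimp% = (3.8 / 33) * 100
Step 3: Crimp% = 0.115152 * 100 = 11.5152% ≈ 11.5%

11.5%


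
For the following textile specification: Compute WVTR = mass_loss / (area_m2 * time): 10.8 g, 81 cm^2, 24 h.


Formula: WVTR = mass_loss / (area * time)
Step 1: Convert area: 81 cm^2 = 0.0081 m^2
Step 2: WVTR = 10.8 g / (0.0081 m^2 * 24 h)
Step 3: WVTR = 10.8 / 0.1944 = 55.6 g/m^2/h

55.6 g/m^2/h


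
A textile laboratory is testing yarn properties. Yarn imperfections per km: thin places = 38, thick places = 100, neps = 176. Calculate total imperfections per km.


Formula: Total = thin places + thick places + neps
Total = 38 + 100 + 176
Total = 314 imperfections/km

314 imperfections/km


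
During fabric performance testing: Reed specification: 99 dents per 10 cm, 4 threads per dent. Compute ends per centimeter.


Formula: EPC = (dents per 10 cm * ends per dent) / 10
Step 1: Total ends per 10 cm = 99 * 4 = 396
Step 2: EPC = 396 / 10 = 39.6 ends/cm

39.6 ends/cm


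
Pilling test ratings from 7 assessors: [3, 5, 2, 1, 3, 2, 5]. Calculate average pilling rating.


Formula: Mean = sum / count
Sum = 3 + 5 + 2 + 1 + 3 + 2 + 5 = 21
Mean = 21 / 7 = 3.0

3.0


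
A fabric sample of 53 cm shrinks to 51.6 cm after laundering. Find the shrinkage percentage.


Formula: Shrinkage% = ((L_before - L_after) / L_before) * 100
Step 1: Shrinkage = 53 - 51.6 = 1.4 cm
Step 2: Shrinkage% = (1.4 / 53) * 100
Step 3: Shrinkage% = 0.026415 * 100 = 2.6415% ≈ 2.6%

2.6%


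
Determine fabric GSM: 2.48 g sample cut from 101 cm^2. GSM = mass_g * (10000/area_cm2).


Formula: GSM = mass_g / area_m2
Step 1: Convert area: 101 cm^2 = 101 / 10000 = 0.0101 m^2
Step 2: GSM = 2.48 g / 0.0101 m^2 = 245.5 g/m^2

245.5 g/m^2


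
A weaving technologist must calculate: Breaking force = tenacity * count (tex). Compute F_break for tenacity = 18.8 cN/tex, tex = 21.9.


Formula: Breaking force = Tenacity * Linear density
F = 18.8 cN/tex * 21.9 tex
F = 411.72 cN

411.72 cN


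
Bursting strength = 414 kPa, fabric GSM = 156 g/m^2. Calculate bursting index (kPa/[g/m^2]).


Formula: Bursting Index = Bursting Strength / Fabric GSM
BI = 414 kPa / 156 g/m^2
BI = 2.654 kPa/(g/m^2)

2.654 kPa/(g/m^2)


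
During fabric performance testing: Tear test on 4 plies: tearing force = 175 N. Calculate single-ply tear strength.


Formula: Per-ply strength = Total force / Number of plies
Per-ply = 175 N / 4
Per-ply = 43.75 N

43.75 N


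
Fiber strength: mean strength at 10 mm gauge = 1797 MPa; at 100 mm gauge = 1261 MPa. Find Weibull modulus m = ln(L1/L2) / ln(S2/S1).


Formula: m = ln(L1/L2) / ln(S2/S1)
Step 1: ln(L1/L2) = ln(10/100) = -2.30259
Step 2: S2/S1 = 1261/1797 = 0.70173
Step 3: ln(S2/S1) = ln(0.70173) = -0.35421
Step 4: m = -2.30259 / -0.35421 = 6.50

6.50 (Weibull m)


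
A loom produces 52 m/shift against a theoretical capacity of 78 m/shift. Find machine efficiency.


Formula: Efficiency% = (Actual output / Theoretical output) * 100
Efficiency% = (52 / 78) * 100
Efficiency% = 0.666667 * 100 = 66.6667% ≈ 66.7%

66.7%


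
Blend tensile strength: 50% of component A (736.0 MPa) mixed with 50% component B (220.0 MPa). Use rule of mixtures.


Formula: Blend property = (fraction_A * property_A) + (fraction_B * property_B)
Step 1: Contribution A = 50/100 * 736.0 MPa = 368.0 MPa
Step 2: Contribution B = 50/100 * 220.0 MPa = 110.0 MPa
Step 3: Blend tensile strength = 368.0 + 110.0 = 478.0 MPa

478.0 MPa


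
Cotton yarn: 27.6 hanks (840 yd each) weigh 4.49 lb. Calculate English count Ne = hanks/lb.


Formula: Ne = hanks / mass_lb
Substituting: Ne = 27.6 / 4.49
Ne = 6.1

6.1 Ne


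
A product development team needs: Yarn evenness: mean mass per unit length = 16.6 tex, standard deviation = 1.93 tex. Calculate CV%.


Formula: CV% = (standard deviation / mean) * 100
Step 1: Ratio = 1.93 / 16.6 = 0.116265
Step 2: CV% = 0.116265 * 100 = 11.6265% ≈ 11.6%

11.6%


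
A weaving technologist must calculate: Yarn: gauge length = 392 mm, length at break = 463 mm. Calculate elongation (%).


Formula: Elongation (%) = ((L_break - L0) / L0) * 100
Step 1: Extension = 463 - 392 = 71 mm
Step 2: Elongation = (71 / 392) * 100
Step 3: Elongation = 0.181122 * 100 = 18.1122% ≈ 18.1%

18.1%


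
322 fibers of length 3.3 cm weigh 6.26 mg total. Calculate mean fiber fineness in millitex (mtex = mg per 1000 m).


Formula: fineness (mtex) = mass (mg) / total length (km) = (mass_mg / total_length_m) * 1000
Step 1: Convert fiber length: 3.3 cm = 0.033 m
Step 2: Total fiber length = 322 * 0.033 = 10.626 m
Step 3: Linear density = 6.26 mg / 10.626 m = 0.5891 mg/m
Step 4: fineness = 0.5891 * 1000 = 589.1 mtex

589.1 mtex


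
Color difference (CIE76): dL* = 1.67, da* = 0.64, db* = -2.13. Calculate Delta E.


Formula: Delta E = sqrt(dL*^2 + da*^2 + db*^2)
Step 1: dL*^2 = 1.67^2 = 2.7889
Step 2: da*^2 = 0.64^2 = 0.4096
Step 3: db*^2 = (-2.13)^2 = 4.5369
Step 4: Sum = 2.7889 + 0.4096 + 4.5369 = 7.7354
Step 5: Delta E = sqrt(7.7354) = 2.78

2.78 Delta E


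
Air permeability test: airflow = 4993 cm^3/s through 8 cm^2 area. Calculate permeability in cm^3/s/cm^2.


Formula: Air Permeability = Airflow / Test Area
AP = 4993 cm^3/s / 8 cm^2
AP = 624.1 cm^3/s/cm^2

624.1 cm^3/s/cm^2


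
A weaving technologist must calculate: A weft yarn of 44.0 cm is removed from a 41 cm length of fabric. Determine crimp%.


Formula: Crimp% = ((L_yarn - L_fabric) / L_fabric) * 100
Step 1: Extension = 44.0 - 41 = 3.0 cm
Step 2: Crimp% = (3.0 / 41) * 100
Step 3: Crimp% = 0.073171 * 100 = 7.3171% ≈ 7.3%

7.3%


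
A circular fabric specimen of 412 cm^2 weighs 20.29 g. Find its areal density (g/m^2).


Formula: GSM = mass_g / area_m2
Step 1: Convert area: 412 cm^2 = 412 / 10000 = 0.0412 m^2
Step 2: GSM = 20.29 g / 0.0412 m^2 = 492.5 g/m^2

492.5 g/m^2


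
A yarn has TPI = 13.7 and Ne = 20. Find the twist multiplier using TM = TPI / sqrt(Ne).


Formula: TM = TPI / sqrt(Ne)
Step 1: sqrt(Ne) = sqrt(20) = 4.4721
Step 2: TM = 13.7 / 4.4721 = 3.06

3.06 TM


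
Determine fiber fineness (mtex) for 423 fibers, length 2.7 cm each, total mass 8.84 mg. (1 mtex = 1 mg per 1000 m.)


Formula: fineness (mtex) = mass (mg) / total length (km) = (mass_mg / total_length_m) * 1000
Step 1: Convert fiber length: 2.7 cm = 0.027 m
Step 2: Total fiber length = 423 * 0.027 = 11.421 m
Step 3: Linear density = 8.84 mg / 11.421 m = 0.7740 mg/m
Step 4: fineness = 0.7740 * 1000 = 774.0 mtex

774.0 mtex


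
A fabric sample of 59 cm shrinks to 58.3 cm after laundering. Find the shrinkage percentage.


Formula: Shrinkage% = ((L_before - L_after) / L_before) * 100
Step 1: Shrinkage = 59 - 58.3 = 0.7 cm
Step 2: Shrinkage% = (0.7 / 59) * 100
Step 3: Shrinkage% = 0.011864 * 100 = 1.1864% ≈ 1.2%

1.2%


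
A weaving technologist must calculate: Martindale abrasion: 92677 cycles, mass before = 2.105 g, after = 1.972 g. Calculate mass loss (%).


Formula: Mass loss% = ((m_before - m_after) / m_before) * 100
Step 1: Mass loss = 2.105 - 1.972 = 0.133 g
Step 2: Ratio = 0.133 / 2.105 = 0.0631829
Step 3: Mass loss% = 0.0631829 * 100 = 6.31829% ≈ 6.32%

6.32%


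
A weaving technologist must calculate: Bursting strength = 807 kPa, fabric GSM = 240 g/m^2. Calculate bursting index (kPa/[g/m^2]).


Formula: Bursting Index = Bursting Strength / Fabric GSM
BI = 807 kPa / 240 g/m^2
BI = 3.363 kPa/(g/m^2)

3.363 kPa/(g/m^2)


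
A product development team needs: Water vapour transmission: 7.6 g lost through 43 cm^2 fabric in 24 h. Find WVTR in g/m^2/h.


Formula: WVTR = mass_loss / (area * time)
Step 1: Convert area: 43 cm^2 = 0.0043 m^2
Step 2: WVTR = 7.6 g / (0.0043 m^2 * 24 h)
Step 3: WVTR = 7.6 / 0.1032 = 73.6 g/m^2/h

73.6 g/m^2/h


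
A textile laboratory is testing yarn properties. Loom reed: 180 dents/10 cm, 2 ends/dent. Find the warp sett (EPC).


Formula: EPC = (dents per 10 cm * ends per dent) / 10
Step 1: Total ends per 10 cm = 180 * 2 = 360
Step 2: EPC = 360 / 10 = 36.0 ends/cm

36.0 ends/cm


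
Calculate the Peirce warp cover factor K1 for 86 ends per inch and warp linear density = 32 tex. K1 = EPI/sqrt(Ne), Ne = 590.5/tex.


Formula: K1 = EPI / sqrt(Ne), with Ne = 590.5 / tex_warp
Step 1: Ne = 590.5 / 32 = 18.453
Step 2: sqrt(Ne) = sqrt(18.453) = 4.2957
Step 3: K1 = 86 / 4.2957 = 20.0

20.0


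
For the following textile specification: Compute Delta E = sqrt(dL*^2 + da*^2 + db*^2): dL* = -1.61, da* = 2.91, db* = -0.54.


Formula: Delta E = sqrt(dL*^2 + da*^2 + db*^2)
Step 1: dL*^2 = (-1.61)^2 = 2.5921
Step 2: da*^2 = 2.91^2 = 8.4681
Step 3: db*^2 = (-0.54)^2 = 0.2916
Step 4: Sum = 2.5921 + 8.4681 + 0.2916 = 11.3518
Step 5: Delta E = sqrt(11.3518) = 3.37

3.37 Delta E


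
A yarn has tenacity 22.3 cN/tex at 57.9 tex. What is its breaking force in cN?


Formula: Breaking force = Tenacity * Linear density
F = 22.3 cN/tex * 57.9 tex
F = 1291.17 cN

1291.17 cN


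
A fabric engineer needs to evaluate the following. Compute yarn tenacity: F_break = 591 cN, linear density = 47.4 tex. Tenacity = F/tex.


Formula: Tenacity = Breaking force / Linear density
Tenacity = 591 cN / 47.4 tex
Tenacity = 12.47 cN/tex

12.47 cN/tex


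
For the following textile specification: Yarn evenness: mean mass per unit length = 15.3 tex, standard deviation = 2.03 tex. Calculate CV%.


Formula: CV% = (standard deviation / mean) * 100
Step 1: Ratio = 2.03 / 15.3 = 0.13268
Step 2: CV% = 0.13268 * 100 = 13.268% ≈ 13.3%

13.3%


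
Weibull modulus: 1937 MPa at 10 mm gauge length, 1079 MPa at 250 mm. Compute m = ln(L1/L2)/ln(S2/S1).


Formula: m = ln(L1/L2) / ln(S2/S1)
Step 1: ln(L1/L2) = ln(10/250) = -3.21888
Step 2: S2/S1 = 1079/1937 = 0.55705
Step 3: ln(S2/S1) = ln(0.55705) = -0.58510
Step 4: m = -3.21888 / -0.58510 = 5.50

5.50 (Weibull m)


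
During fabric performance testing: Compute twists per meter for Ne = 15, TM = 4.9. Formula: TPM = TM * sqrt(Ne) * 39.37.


Formula: TPM = TM * sqrt(Ne) * 39.37
Step 1: sqrt(Ne) = sqrt(15) = 3.873
Step 2: TM * sqrt(Ne) = 4.9 * 3.873 = 18.9777
Step 3: TPM = 18.9777 * 39.37 = 747 twists/m

747 twists/m


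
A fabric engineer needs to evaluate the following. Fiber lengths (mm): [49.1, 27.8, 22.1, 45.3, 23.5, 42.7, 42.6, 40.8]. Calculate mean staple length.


Formula: Mean = sum of lengths / count
Sum = 49.1 + 27.8 + 22.1 + 45.3 + 23.5 + 42.7 + 42.6 + 40.8
Sum = 293.9 mm
Mean = 293.9 / 8 = 36.74 mm

36.74 mm


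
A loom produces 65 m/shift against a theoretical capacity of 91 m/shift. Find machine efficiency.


Formula: Efficiency% = (Actual output / Theoretical output) * 100
Efficiency% = (65 / 91) * 100
Efficiency% = 0.714286 * 100 = 71.4286% ≈ 71.4%

71.4%


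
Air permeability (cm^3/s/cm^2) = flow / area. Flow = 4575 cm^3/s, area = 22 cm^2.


Formula: Air Permeability = Airflow / Test Area
AP = 4575 cm^3/s / 22 cm^2
AP = 208.0 cm^3/s/cm^2

208.0 cm^3/s/cm^2


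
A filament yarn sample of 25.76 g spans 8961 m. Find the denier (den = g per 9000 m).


Formula: den = (mass_g / length_m) * 9000
Substituting: den = (25.76 / 8961) * 9000
Intermediate: 25.76 / 8961 = 0.00287468 g/m
den = 0.00287468 * 9000 = 25.9 denier

25.9 denier


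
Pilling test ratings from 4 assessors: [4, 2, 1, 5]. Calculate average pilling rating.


Formula: Mean = sum / count
Sum = 4 + 2 + 1 + 5 = 12
Mean = 12 / 4 = 3.0

3.0


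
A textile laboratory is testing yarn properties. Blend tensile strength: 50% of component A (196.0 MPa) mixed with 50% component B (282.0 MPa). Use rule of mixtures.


Formula: Blend property = (fraction_A * property_A) + (fraction_B * property_B)
Step 1: Contribution A = 50/100 * 196.0 MPa = 98.0 MPa
Step 2: Contribution B = 50/100 * 282.0 MPa = 141.0 MPa
Step 3: Blend tensile strength = 98.0 + 141.0 = 239.0 MPa

239.0 MPa


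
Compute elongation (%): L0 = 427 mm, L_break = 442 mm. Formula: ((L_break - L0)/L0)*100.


Formula: Elongation (%) = ((L_break - L0) / L0) * 100
Step 1: Extension = 442 - 427 = 15 mm
Step 2: Elongation = (15 / 427) * 100
Step 3: Elongation = 0.035129 * 100 = 3.5129% ≈ 3.5%

3.5%


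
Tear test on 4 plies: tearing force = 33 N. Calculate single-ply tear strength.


Formula: Per-ply strength = Total force / Number of plies
Per-ply = 33 N / 4
Per-ply = 8.25 N

8.25 N


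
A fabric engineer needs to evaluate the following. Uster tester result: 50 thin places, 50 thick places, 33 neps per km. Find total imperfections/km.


Formula: Total = thin places + thick places + neps
Total = 50 + 50 + 33
Total = 133 imperfections/km

133 imperfections/km


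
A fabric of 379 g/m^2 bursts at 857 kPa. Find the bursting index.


Formula: Bursting Index = Bursting Strength / Fabric GSM
BI = 857 kPa / 379 g/m^2
BI = 2.261 kPa/(g/m^2)

2.261 kPa/(g/m^2)


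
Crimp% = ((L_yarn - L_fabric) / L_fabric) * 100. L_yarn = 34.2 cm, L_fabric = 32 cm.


Formula: Crimp% = ((L_yarn - L_fabric) / L_fabric) * 100
Step 1: Extension = 34.2 - 32 = 2.2 cm
Step 2: Crimp% = (2.2 / 32) * 100
Step 3: Crimp% = 0.06875 * 100 = 6.875% ≈ 6.9%

6.9%


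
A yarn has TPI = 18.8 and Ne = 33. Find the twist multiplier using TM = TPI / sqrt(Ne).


Formula: TM = TPI / sqrt(Ne)
Step 1: sqrt(Ne) = sqrt(33) = 5.7446
Step 2: TM = 18.8 / 5.7446 = 3.27

3.27 TM


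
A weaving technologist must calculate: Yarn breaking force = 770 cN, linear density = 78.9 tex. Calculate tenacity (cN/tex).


Formula: Tenacity = Breaking force / Linear density
Tenacity = 770 cN / 78.9 tex
Tenacity = 9.76 cN/tex

9.76 cN/tex


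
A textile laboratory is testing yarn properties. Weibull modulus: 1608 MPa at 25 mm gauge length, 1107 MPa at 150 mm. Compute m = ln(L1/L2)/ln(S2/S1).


Formula: m = ln(L1/L2) / ln(S2/S1)
Step 1: ln(L1/L2) = ln(25/150) = -1.79176
Step 2: S2/S1 = 1107/1608 = 0.68843
Step 3: ln(S2/S1) = ln(0.68843) = -0.37334
Step 4: m = -1.79176 / -0.37334 = 4.80

4.80 (Weibull m)


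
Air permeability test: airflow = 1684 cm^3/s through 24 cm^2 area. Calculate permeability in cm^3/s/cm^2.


Formula: Air Permeability = Airflow / Test Area
AP = 1684 cm^3/s / 24 cm^2
AP = 70.2 cm^3/s/cm^2

70.2 cm^3/s/cm^2


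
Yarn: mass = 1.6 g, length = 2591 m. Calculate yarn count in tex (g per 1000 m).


Formula: Tex = (mass_g / length_m) * 1000
Substituting: Tex = (1.6 / 2591) * 1000
Intermediate: 1.6 / 2591 = 0.00061752 g/m
Tex = 0.00061752 * 1000 = 0.62 tex

0.62 tex


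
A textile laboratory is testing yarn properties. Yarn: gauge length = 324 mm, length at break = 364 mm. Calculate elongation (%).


Formula: Elongation (%) = ((L_break - L0) / L0) * 100
Step 1: Extension = 364 - 324 = 40 mm
Step 2: Elongation = (40 / 324) * 100
Step 3: Elongation = 0.123457 * 100 = 12.3457% ≈ 12.3%

12.3%


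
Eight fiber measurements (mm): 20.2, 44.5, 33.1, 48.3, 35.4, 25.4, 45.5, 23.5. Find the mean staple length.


Formula: Mean = sum of lengths / count
Sum = 20.2 + 44.5 + 33.1 + 48.3 + 35.4 + 25.4 + 45.5 + 23.5
Sum = 275.9 mm
Mean = 275.9 / 8 = 34.49 mm

34.49 mm


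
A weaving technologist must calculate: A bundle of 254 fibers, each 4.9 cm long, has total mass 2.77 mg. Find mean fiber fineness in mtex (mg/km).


Formula: fineness (mtex) = mass (mg) / total length (km) = (mass_mg / total_length_m) * 1000
Step 1: Convert fiber length: 4.9 cm = 0.049 m
Step 2: Total fiber length = 254 * 0.049 = 12.446 m
Step 3: Linear density = 2.77 mg / 12.446 m = 0.2226 mg/m
Step 4: fineness = 0.2226 * 1000 = 222.6 mtex

222.6 mtex


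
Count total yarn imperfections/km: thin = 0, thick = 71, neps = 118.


Formula: Total = thin places + thick places + neps
Total = 0 + 71 + 118
Total = 189 imperfections/km

189 imperfections/km


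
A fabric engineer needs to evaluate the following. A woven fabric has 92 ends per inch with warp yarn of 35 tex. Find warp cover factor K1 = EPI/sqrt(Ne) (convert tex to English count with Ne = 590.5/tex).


Formula: K1 = EPI / sqrt(Ne), with Ne = 590.5 / tex_warp
Step 1: Ne = 590.5 / 35 = 16.871
Step 2: sqrt(Ne) = sqrt(16.871) = 4.1074
Step 3: K1 = 92 / 4.1074 = 22.4

22.4


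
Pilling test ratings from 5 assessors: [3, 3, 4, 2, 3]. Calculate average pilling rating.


Formula: Mean = sum / count
Sum = 3 + 3 + 4 + 2 + 3 = 15
Mean = 15 / 5 = 3.0

3.0


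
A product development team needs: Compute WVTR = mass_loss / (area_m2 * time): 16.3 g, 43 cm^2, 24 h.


Formula: WVTR = mass_loss / (area * time)
Step 1: Convert area: 43 cm^2 = 0.0043 m^2
Step 2: WVTR = 16.3 g / (0.0043 m^2 * 24 h)
Step 3: WVTR = 16.3 / 0.1032 = 157.9 g/m^2/h

157.9 g/m^2/h


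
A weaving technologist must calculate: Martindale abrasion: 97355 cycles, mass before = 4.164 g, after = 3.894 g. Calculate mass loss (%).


Formula: Mass loss% = ((m_before - m_after) / m_before) * 100
Step 1: Mass loss = 4.164 - 3.894 = 0.27 g
Step 2: Ratio = 0.27 / 4.164 = 0.0648415
Step 3: Mass loss% = 0.0648415 * 100 = 6.48415% ≈ 6.48%

6.48%


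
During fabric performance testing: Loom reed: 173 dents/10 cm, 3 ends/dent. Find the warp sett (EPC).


Formula: EPC = (dents per 10 cm * ends per dent) / 10
Step 1: Total ends per 10 cm = 173 * 3 = 519
Step 2: EPC = 519 / 10 = 51.9 ends/cm

51.9 ends/cm


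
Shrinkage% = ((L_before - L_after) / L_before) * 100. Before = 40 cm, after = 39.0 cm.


Formula: Shrinkage% = ((L_before - L_after) / L_before) * 100
Step 1: Shrinkage = 40 - 39.0 = 1.0 cm
Step 2: Shrinkage% = (1.0 / 40) * 100
Step 3: Shrinkage% = 0.025 * 100 = 2.5%

2.5%


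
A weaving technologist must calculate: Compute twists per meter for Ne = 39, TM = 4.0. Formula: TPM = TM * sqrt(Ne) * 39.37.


Formula: TPM = TM * sqrt(Ne) * 39.37
Step 1: sqrt(Ne) = sqrt(39) = 6.245
Step 2: TM * sqrt(Ne) = 4.0 * 6.245 = 24.98
Step 3: TPM = 24.98 * 39.37 = 983 twists/m

983 twists/m


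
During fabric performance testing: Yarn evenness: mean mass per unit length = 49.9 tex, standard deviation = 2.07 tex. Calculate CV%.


Formula: CV% = (standard deviation / mean) * 100
Step 1: Ratio = 2.07 / 49.9 = 0.041483
Step 2: CV% = 0.041483 * 100 = 4.1483% ≈ 4.1%

4.1%


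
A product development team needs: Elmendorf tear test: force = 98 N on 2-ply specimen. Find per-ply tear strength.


Formula: Per-ply strength = Total force / Number of plies
Per-ply = 98 N / 2
Per-ply = 49 N

49 N


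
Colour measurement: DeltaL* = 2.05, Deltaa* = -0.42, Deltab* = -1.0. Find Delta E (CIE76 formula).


Formula: Delta E = sqrt(dL*^2 + da*^2 + db*^2)
Step 1: dL*^2 = 2.05^2 = 4.2025
Step 2: da*^2 = (-0.42)^2 = 0.1764
Step 3: db*^2 = (-1.0)^2 = 1.0
Step 4: Sum = 4.2025 + 0.1764 + 1.0 = 5.3789
Step 5: Delta E = sqrt(5.3789) = 2.32

2.32 Delta E


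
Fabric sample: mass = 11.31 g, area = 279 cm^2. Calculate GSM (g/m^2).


Formula: GSM = mass_g / area_m2
Step 1: Convert area: 279 cm^2 = 279 / 10000 = 0.0279 m^2
Step 2: GSM = 11.31 g / 0.0279 m^2 = 405.4 g/m^2

405.4 g/m^2


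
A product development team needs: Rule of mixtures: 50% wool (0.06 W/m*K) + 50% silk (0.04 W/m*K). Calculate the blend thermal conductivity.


Formula: Blend property = (fraction_A * property_A) + (fraction_B * property_B)
Step 1: Contribution A = 50/100 * 0.06 W/m*K = 0.03 W/m*K
Step 2: Contribution B = 50/100 * 0.04 W/m*K = 0.02 W/m*K
Step 3: Blend thermal conductivity = 0.03 + 0.02 = 0.05 W/m*K

0.05 W/m*K


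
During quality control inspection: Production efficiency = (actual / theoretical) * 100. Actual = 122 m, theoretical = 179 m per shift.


Formula: Efficiency% = (Actual output / Theoretical output) * 100
Efficiency% = (122 / 179) * 100
Efficiency% = 0.681564 * 100 = 68.1564% ≈ 68.2%

68.2%


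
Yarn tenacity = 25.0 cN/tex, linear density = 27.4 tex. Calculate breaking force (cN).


Formula: Breaking force = Tenacity * Linear density
F = 25.0 cN/tex * 27.4 tex
F = 685.00 cN

685.00 cN


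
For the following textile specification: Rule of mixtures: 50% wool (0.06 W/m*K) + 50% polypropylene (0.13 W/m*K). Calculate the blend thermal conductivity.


Formula: Blend property = (fraction_A * property_A) + (fraction_B * property_B)
Step 1: Contribution A = 50/100 * 0.06 W/m*K = 0.03 W/m*K
Step 2: Contribution B = 50/100 * 0.13 W/m*K = 0.065 W/m*K
Step 3: Blend thermal conductivity = 0.03 + 0.065 = 0.095 W/m*K

0.095 W/m*K


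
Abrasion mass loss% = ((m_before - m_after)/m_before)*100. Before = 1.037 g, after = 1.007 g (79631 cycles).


Formula: Mass loss% = ((m_before - m_after) / m_before) * 100
Step 1: Mass loss = 1.037 - 1.007 = 0.03 g
Step 2: Ratio = 0.03 / 1.037 = 0.0289296
Step 3: Mass loss% = 0.0289296 * 100 = 2.89296% ≈ 2.89%

2.89%


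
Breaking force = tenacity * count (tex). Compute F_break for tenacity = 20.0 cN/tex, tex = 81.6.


Formula: Breaking force = Tenacity * Linear density
F = 20.0 cN/tex * 81.6 tex
F = 1632.00 cN

1632.00 cN


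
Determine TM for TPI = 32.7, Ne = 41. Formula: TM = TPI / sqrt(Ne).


Formula: TM = TPI / sqrt(Ne)
Step 1: sqrt(Ne) = sqrt(41) = 6.4031
Step 2: TM = 32.7 / 6.4031 = 5.11

5.11 TM


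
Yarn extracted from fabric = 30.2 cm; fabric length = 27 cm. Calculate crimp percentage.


Formula: Crimp% = ((L_yarn - L_fabric) / L_fabric) * 100
Step 1: Extension = 30.2 - 27 = 3.2 cm
Step 2: Crimp% = (3.2 / 27) * 100
Step 3: Crimp% = 0.118519 * 100 = 11.8519% ≈ 11.9%

11.9%


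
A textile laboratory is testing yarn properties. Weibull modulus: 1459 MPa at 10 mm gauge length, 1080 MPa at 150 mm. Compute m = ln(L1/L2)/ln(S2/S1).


Formula: m = ln(L1/L2) / ln(S2/S1)
Step 1: ln(L1/L2) = ln(10/150) = -2.70805
Step 2: S2/S1 = 1080/1459 = 0.74023
Step 3: ln(S2/S1) = ln(0.74023) = -0.30079
Step 4: m = -2.70805 / -0.30079 = 9.00

9.00 (Weibull m)


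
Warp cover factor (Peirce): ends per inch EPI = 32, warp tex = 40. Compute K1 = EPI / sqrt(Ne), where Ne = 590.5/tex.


Formula: K1 = EPI / sqrt(Ne), with Ne = 590.5 / tex_warp
Step 1: Ne = 590.5 / 40 = 14.763
Step 2: sqrt(Ne) = sqrt(14.763) = 3.8423
Step 3: K1 = 32 / 3.8423 = 8.3

8.3


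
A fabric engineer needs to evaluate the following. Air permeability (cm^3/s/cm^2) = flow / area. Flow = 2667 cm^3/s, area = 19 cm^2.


Formula: Air Permeability = Airflow / Test Area
AP = 2667 cm^3/s / 19 cm^2
AP = 140.4 cm^3/s/cm^2

140.4 cm^3/s/cm^2


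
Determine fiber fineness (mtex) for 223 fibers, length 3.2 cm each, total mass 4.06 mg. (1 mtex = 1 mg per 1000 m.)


Formula: fineness (mtex) = mass (mg) / total length (km) = (mass_mg / total_length_m) * 1000
Step 1: Convert fiber length: 3.2 cm = 0.032 m
Step 2: Total fiber length = 223 * 0.032 = 7.136 m
Step 3: Linear density = 4.06 mg / 7.136 m = 0.5689 mg/m
Step 4: fineness = 0.5689 * 1000 = 568.9 mtex

568.9 mtex


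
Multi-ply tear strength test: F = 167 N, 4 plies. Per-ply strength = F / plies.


Formula: Per-ply strength = Total force / Number of plies
Per-ply = 167 N / 4
Per-ply = 41.75 N

41.75 N


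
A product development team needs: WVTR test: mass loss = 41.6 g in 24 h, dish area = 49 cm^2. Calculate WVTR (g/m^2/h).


Formula: WVTR = mass_loss / (area * time)
Step 1: Convert area: 49 cm^2 = 0.0049 m^2
Step 2: WVTR = 41.6 g / (0.0049 m^2 * 24 h)
Step 3: WVTR = 41.6 / 0.1176 = 353.7 g/m^2/h

353.7 g/m^2/h


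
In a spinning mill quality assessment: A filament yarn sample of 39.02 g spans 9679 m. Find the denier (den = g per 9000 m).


Formula: den = (mass_g / length_m) * 9000
Substituting: den = (39.02 / 9679) * 9000
Intermediate: 39.02 / 9679 = 0.00403141 g/m
den = 0.00403141 * 9000 = 36.3 denier

36.3 denier


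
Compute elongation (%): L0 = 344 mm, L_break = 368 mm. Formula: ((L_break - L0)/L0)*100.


Formula: Elongation (%) = ((L_break - L0) / L0) * 100
Step 1: Extension = 368 - 344 = 24 mm
Step 2: Elongation = (24 / 344) * 100
Step 3: Elongation = 0.069767 * 100 = 6.9767% ≈ 7.0%

7.0%


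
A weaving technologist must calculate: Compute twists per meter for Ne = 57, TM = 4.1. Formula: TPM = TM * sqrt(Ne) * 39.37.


Formula: TPM = TM * sqrt(Ne) * 39.37
Step 1: sqrt(Ne) = sqrt(57) = 7.5498
Step 2: TM * sqrt(Ne) = 4.1 * 7.5498 = 30.9542
Step 3: TPM = 30.9542 * 39.37 = 1219 twists/m

1219 twists/m


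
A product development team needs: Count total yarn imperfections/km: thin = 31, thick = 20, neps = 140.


Formula: Total = thin places + thick places + neps
Total = 31 + 20 + 140
Total = 191 imperfections/km

191 imperfections/km


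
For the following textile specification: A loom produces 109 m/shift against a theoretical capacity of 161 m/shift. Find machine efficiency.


Formula: Efficiency% = (Actual output / Theoretical output) * 100
Efficiency% = (109 / 161) * 100
Efficiency% = 0.677019 * 100 = 67.7019% ≈ 67.7%

67.7%


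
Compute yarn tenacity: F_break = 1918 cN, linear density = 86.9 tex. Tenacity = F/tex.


Formula: Tenacity = Breaking force / Linear density
Tenacity = 1918 cN / 86.9 tex
Tenacity = 22.07 cN/tex

22.07 cN/tex


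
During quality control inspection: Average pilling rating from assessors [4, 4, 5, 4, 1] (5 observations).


Formula: Mean = sum / count
Sum = 4 + 4 + 5 + 4 + 1 = 18
Mean = 18 / 5 = 3.6

3.6


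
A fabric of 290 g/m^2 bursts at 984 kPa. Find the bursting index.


Formula: Bursting Index = Bursting Strength / Fabric GSM
BI = 984 kPa / 290 g/m^2
BI = 3.393 kPa/(g/m^2)

3.393 kPa/(g/m^2)


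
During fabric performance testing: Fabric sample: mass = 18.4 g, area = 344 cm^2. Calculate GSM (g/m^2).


Formula: GSM = mass_g / area_m2
Step 1: Convert area: 344 cm^2 = 344 / 10000 = 0.0344 m^2
Step 2: GSM = 18.4 g / 0.0344 m^2 = 534.9 g/m^2

534.9 g/m^2


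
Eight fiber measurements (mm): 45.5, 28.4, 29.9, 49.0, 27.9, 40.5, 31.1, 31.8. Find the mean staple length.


Formula: Mean = sum of lengths / count
Sum = 45.5 + 28.4 + 29.9 + 49.0 + 27.9 + 40.5 + 31.1 + 31.8
Sum = 284.1 mm
Mean = 284.1 / 8 = 35.51 mm

35.51 mm


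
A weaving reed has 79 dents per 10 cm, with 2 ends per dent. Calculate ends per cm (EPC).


Formula: EPC = (dents per 10 cm * ends per dent) / 10
Step 1: Total ends per 10 cm = 79 * 2 = 158
Step 2: EPC = 158 / 10 = 15.8 ends/cm

15.8 ends/cm


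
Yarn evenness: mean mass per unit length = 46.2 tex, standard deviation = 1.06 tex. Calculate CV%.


Formula: CV% = (standard deviation / mean) * 100
Step 1: Ratio = 1.06 / 46.2 = 0.022944
Step 2: CV% = 0.022944 * 100 = 2.2944% ≈ 2.3%

2.3%


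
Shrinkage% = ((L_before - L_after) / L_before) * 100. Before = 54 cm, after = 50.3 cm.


Formula: Shrinkage% = ((L_before - L_after) / L_before) * 100
Step 1: Shrinkage = 54 - 50.3 = 3.7 cm
Step 2: Shrinkage% = (3.7 / 54) * 100
Step 3: Shrinkage% = 0.068519 * 100 = 6.8519% ≈ 6.9%

6.9%


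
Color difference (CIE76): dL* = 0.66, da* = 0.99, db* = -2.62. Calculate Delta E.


Formula: Delta E = sqrt(dL*^2 + da*^2 + db*^2)
Step 1: dL*^2 = 0.66^2 = 0.4356
Step 2: da*^2 = 0.99^2 = 0.9801
Step 3: db*^2 = (-2.62)^2 = 6.8644
Step 4: Sum = 0.4356 + 0.9801 + 6.8644 = 8.2801
Step 5: Delta E = sqrt(8.2801) = 2.88

2.88 Delta E


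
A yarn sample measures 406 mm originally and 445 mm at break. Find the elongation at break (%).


Formula: Elongation (%) = ((L_break - L0) / L0) * 100
Step 1: Extension = 445 - 406 = 39 mm
Step 2: Elongation = (39 / 406) * 100
Step 3: Elongation = 0.096059 * 100 = 9.6059% ≈ 9.6%

9.6%


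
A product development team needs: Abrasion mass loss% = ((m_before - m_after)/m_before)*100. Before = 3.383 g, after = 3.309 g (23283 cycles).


Formula: Mass loss% = ((m_before - m_after) / m_before) * 100
Step 1: Mass loss = 3.383 - 3.309 = 0.074 g
Step 2: Ratio = 0.074 / 3.383 = 0.0218741
Step 3: Mass loss% = 0.0218741 * 100 = 2.18741% ≈ 2.19%

2.19%


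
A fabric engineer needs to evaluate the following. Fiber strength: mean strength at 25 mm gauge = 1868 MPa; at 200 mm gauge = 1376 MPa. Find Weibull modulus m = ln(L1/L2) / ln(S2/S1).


Formula: m = ln(L1/L2) / ln(S2/S1)
Step 1: ln(L1/L2) = ln(25/200) = -2.07944
Step 2: S2/S1 = 1376/1868 = 0.73662
Step 3: ln(S2/S1) = ln(0.73662) = -0.30568
Step 4: m = -2.07944 / -0.30568 = 6.80

6.80 (Weibull m)


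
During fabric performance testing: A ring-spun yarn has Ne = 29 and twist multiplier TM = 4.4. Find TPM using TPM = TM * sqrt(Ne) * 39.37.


Formula: TPM = TM * sqrt(Ne) * 39.37
Step 1: sqrt(Ne) = sqrt(29) = 5.3852
Step 2: TM * sqrt(Ne) = 4.4 * 5.3852 = 23.6949
Step 3: TPM = 23.6949 * 39.37 = 933 twists/m

933 twists/m


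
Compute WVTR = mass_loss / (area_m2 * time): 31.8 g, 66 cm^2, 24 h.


Formula: WVTR = mass_loss / (area * time)
Step 1: Convert area: 66 cm^2 = 0.0066 m^2
Step 2: WVTR = 31.8 g / (0.0066 m^2 * 24 h)
Step 3: WVTR = 31.8 / 0.1584 = 200.8 g/m^2/h

200.8 g/m^2/h


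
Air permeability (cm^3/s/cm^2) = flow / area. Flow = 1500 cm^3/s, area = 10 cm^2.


Formula: Air Permeability = Airflow / Test Area
AP = 1500 cm^3/s / 10 cm^2
AP = 150.0 cm^3/s/cm^2

150.0 cm^3/s/cm^2


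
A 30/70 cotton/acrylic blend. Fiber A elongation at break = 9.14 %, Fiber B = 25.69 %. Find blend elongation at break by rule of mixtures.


Formula: Blend property = (fraction_A * property_A) + (fraction_B * property_B)
Step 1: Contribution A = 30/100 * 9.14 % = 2.742 %
Step 2: Contribution B = 70/100 * 25.69 % = 17.983 %
Step 3: Blend elongation at break = 2.742 + 17.983 = 20.725 %

20.725 %


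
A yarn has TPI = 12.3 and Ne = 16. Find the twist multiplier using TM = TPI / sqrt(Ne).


Formula: TM = TPI / sqrt(Ne)
Step 1: sqrt(Ne) = sqrt(16) = 4
Step 2: TM = 12.3 / 4 = 3.08

3.08 TM


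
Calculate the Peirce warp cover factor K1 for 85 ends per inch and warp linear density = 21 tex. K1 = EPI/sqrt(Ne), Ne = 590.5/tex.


Formula: K1 = EPI / sqrt(Ne), with Ne = 590.5 / tex_warp
Step 1: Ne = 590.5 / 21 = 28.119
Step 2: sqrt(Ne) = sqrt(28.119) = 5.3027
Step 3: K1 = 85 / 5.3027 = 16.0

16.0


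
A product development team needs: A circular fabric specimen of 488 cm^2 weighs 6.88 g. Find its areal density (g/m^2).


Formula: GSM = mass_g / area_m2
Step 1: Convert area: 488 cm^2 = 488 / 10000 = 0.0488 m^2
Step 2: GSM = 6.88 g / 0.0488 m^2 = 141.0 g/m^2

141.0 g/m^2


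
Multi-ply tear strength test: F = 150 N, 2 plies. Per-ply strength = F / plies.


Formula: Per-ply strength = Total force / Number of plies
Per-ply = 150 N / 2
Per-ply = 75 N

75 N


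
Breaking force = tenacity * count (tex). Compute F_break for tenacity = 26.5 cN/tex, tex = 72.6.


Formula: Breaking force = Tenacity * Linear density
F = 26.5 cN/tex * 72.6 tex
F = 1923.90 cN

1923.90 cN


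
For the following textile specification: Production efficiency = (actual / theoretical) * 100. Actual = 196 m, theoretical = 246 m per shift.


Formula: Efficiency% = (Actual output / Theoretical output) * 100
Efficiency% = (196 / 246) * 100
Efficiency% = 0.796748 * 100 = 79.6748% ≈ 79.7%

79.7%


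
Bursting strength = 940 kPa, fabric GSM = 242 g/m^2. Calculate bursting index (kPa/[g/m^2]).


Formula: Bursting Index = Bursting Strength / Fabric GSM
BI = 940 kPa / 242 g/m^2
BI = 3.884 kPa/(g/m^2)

3.884 kPa/(g/m^2)


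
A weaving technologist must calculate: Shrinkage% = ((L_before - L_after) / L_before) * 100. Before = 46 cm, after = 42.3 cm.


Formula: Shrinkage% = ((L_before - L_after) / L_before) * 100
Step 1: Shrinkage = 46 - 42.3 = 3.7 cm
Step 2: Shrinkage% = (3.7 / 46) * 100
Step 3: Shrinkage% = 0.080435 * 100 = 8.0435% ≈ 8.0%

8.0%


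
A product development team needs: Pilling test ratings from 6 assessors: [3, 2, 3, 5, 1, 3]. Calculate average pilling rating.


Formula: Mean = sum / count
Sum = 3 + 2 + 3 + 5 + 1 + 3 = 17
Mean = 17 / 6 = 2.8

2.8


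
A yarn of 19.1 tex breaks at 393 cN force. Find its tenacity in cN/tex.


Formula: Tenacity = Breaking force / Linear density
Tenacity = 393 cN / 19.1 tex
Tenacity = 20.58 cN/tex

20.58 cN/tex


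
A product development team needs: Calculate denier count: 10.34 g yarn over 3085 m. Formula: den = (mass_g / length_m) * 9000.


Formula: den = (mass_g / length_m) * 9000
Substituting: den = (10.34 / 3085) * 9000
Intermediate: 10.34 / 3085 = 0.0033517 g/m
den = 0.0033517 * 9000 = 30.2 denier

30.2 denier


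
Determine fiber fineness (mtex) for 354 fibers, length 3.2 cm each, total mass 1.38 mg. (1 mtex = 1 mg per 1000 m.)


Formula: fineness (mtex) = mass (mg) / total length (km) = (mass_mg / total_length_m) * 1000
Step 1: Convert fiber length: 3.2 cm = 0.032 m
Step 2: Total fiber length = 354 * 0.032 = 11.328 m
Step 3: Linear density = 1.38 mg / 11.328 m = 0.1218 mg/m
Step 4: fineness = 0.1218 * 1000 = 121.8 mtex

121.8 mtex


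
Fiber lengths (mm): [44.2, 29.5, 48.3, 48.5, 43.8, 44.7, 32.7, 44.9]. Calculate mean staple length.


Formula: Mean = sum of lengths / count
Sum = 44.2 + 29.5 + 48.3 + 48.5 + 43.8 + 44.7 + 32.7 + 44.9
Sum = 336.6 mm
Mean = 336.6 / 8 = 42.08 mm

42.08 mm


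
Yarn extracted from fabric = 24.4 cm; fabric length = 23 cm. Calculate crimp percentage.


Formula: Crimp% = ((L_yarn - L_fabric) / L_fabric) * 100
Step 1: Extension = 24.4 - 23 = 1.4 cm
Step 2: Crimp% = (1.4 / 23) * 100
Step 3: Crimp% = 0.06087 * 100 = 6.087% ≈ 6.1%

6.1%


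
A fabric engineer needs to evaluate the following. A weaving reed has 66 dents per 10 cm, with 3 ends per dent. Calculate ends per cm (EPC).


Formula: EPC = (dents per 10 cm * ends per dent) / 10
Step 1: Total ends per 10 cm = 66 * 3 = 198
Step 2: EPC = 198 / 10 = 19.8 ends/cm

19.8 ends/cm


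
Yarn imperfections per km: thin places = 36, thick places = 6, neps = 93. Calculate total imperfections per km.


Formula: Total = thin places + thick places + neps
Total = 36 + 6 + 93
Total = 135 imperfections/km

135 imperfections/km


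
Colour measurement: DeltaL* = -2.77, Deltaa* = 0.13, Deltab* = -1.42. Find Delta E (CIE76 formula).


Formula: Delta E = sqrt(dL*^2 + da*^2 + db*^2)
Step 1: dL*^2 = (-2.77)^2 = 7.6729
Step 2: da*^2 = 0.13^2 = 0.0169
Step 3: db*^2 = (-1.42)^2 = 2.0164
Step 4: Sum = 7.6729 + 0.0169 + 2.0164 = 9.7062
Step 5: Delta E = sqrt(9.7062) = 3.12

3.12 Delta E


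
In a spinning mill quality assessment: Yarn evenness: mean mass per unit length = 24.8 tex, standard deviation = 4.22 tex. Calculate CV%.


Formula: CV% = (standard deviation / mean) * 100
Step 1: Ratio = 4.22 / 24.8 = 0.170161
Step 2: CV% = 0.170161 * 100 = 17.0161% ≈ 17.0%

17.0%
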